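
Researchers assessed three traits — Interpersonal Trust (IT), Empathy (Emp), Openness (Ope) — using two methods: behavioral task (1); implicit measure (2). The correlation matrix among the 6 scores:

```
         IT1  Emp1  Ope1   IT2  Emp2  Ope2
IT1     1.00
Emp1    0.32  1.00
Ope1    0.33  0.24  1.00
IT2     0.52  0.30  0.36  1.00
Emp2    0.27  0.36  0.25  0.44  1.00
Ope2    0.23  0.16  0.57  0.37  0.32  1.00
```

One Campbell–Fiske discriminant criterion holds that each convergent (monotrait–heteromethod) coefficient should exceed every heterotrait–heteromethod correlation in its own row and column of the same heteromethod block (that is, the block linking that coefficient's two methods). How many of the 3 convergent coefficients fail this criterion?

0

Convergent coefficients and their comparison sets:
IT (methods 1·2): 0.52 vs {0.27, 0.30, 0.23, 0.36} → pass.
Emp (methods 1·2): 0.36 vs {0.30, 0.27, 0.16, 0.25} → pass.
Ope (methods 1·2): 0.57 vs {0.36, 0.23, 0.25, 0.16} → pass.
0 of 3 fail.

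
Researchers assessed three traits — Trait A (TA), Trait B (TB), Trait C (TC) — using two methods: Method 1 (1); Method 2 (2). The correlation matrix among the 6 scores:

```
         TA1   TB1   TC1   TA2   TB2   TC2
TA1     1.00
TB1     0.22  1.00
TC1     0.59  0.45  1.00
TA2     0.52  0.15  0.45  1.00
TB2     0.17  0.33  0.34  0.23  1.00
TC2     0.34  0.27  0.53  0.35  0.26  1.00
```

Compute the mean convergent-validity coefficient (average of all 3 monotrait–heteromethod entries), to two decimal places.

0.46

Convergent values: 0.52, 0.33, 0.53; mean = 1.38/3 = 0.46.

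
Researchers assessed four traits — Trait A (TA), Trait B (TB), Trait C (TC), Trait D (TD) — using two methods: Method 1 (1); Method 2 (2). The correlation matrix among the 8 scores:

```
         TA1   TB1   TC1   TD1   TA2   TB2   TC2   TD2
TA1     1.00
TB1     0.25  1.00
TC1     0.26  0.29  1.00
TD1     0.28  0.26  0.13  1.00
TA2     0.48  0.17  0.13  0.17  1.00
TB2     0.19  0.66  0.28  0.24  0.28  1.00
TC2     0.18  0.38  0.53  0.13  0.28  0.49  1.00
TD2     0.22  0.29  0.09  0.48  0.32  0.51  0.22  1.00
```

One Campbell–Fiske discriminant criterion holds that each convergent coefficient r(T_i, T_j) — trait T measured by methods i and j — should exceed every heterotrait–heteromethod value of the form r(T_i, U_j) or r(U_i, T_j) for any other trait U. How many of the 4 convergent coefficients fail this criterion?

Convergent coefficients and their comparison sets:
TA (methods 1·2): 0.48 vs {0.19, 0.17, 0.18, 0.13, 0.22, 0.17} → pass.
TB (methods 1·2): 0.66 vs {0.17, 0.19, 0.38, 0.28, 0.29, 0.24} → pass.
TC (methods 1·2): 0.53 vs {0.13, 0.18, 0.28, 0.38, 0.09, 0.13} → pass.
TD (methods 1·2): 0.48 vs {0.17, 0.22, 0.24, 0.29, 0.13, 0.09} → pass.
0 of 4 fail.

0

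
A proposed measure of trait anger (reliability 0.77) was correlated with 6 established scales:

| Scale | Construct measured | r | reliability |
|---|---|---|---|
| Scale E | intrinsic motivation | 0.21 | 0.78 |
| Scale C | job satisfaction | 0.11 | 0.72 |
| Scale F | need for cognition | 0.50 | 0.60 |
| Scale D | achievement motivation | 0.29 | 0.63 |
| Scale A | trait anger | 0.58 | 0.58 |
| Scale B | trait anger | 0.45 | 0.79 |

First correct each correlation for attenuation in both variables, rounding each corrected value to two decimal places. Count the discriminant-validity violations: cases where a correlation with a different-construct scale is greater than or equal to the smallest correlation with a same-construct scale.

Disattenuated r (r / √(r_scale · r_new)):
  Scale E (disc): 0.21 / √(0.78·0.77) = 0.27
  Scale C (disc): 0.11 / √(0.72·0.77) = 0.15
  Scale F (disc): 0.50 / √(0.60·0.77) = 0.74
  Scale D (disc): 0.29 / √(0.63·0.77) = 0.42
  Scale A (conv): 0.58 / √(0.58·0.77) = 0.87
  Scale B (conv): 0.45 / √(0.79·0.77) = 0.58
Smallest convergent = 0.58. Discriminant values: 0.27, 0.15, 0.74, 0.42; count ≥ 0.58 → 1.

1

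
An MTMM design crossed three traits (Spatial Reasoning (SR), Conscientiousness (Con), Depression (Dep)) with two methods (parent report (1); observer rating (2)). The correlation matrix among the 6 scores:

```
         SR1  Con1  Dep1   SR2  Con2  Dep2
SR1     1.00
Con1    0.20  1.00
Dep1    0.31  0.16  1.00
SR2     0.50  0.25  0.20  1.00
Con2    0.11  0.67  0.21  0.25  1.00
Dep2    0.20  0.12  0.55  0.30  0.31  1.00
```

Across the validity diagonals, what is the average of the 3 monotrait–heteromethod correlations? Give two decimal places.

0.57

Convergent values: 0.50, 0.67, 0.55; mean = 1.72/3 = 0.57.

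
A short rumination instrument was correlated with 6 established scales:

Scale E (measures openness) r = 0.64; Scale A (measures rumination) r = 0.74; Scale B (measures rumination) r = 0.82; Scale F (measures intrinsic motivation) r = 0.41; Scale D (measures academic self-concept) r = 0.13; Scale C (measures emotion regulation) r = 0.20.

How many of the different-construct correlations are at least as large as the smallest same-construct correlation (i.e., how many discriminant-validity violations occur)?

0

Convergent (same construct = rumination): Scale A, Scale B.
Smallest convergent = 0.74. Discriminant values: 0.64, 0.41, 0.13, 0.20; count ≥ 0.74 → 0.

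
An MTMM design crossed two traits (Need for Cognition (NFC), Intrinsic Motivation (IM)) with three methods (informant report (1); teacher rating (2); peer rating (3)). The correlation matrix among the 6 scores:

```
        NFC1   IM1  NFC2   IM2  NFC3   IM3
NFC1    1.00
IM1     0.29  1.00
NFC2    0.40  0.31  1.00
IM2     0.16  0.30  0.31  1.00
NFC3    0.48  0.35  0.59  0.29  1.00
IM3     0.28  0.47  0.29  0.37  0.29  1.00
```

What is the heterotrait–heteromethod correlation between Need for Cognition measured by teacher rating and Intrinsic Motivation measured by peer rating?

Different traits and methods: r(NFC2, IM3) = 0.29.

0.29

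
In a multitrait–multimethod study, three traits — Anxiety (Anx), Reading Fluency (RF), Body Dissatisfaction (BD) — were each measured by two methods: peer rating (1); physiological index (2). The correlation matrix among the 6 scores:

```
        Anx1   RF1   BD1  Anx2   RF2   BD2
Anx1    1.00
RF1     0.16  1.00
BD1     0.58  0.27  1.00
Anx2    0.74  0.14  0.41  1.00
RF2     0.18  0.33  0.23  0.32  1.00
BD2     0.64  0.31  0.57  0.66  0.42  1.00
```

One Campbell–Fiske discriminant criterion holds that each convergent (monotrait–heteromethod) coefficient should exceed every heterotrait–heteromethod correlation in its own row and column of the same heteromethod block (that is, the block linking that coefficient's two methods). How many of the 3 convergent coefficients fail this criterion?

1

Checking each validity diagonal entry against its comparison values:
Anx (methods 1·2): 0.74 vs {0.18, 0.14, 0.64, 0.41} → pass.
RF (methods 1·2): 0.33 vs {0.14, 0.18, 0.31, 0.23} → pass.
BD (methods 1·2): 0.57 vs {0.41, 0.64, 0.23, 0.31} → fail.
1 of 3 fail.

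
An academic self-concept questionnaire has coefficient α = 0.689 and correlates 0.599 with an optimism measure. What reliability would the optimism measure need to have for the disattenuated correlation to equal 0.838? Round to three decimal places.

r_true = r_obs / √(r_xx · r_yy) ⇒ 0.838 = 0.599 / √(0.689 · r_yy).
√(0.689 · r_yy) = 0.599 / 0.838 = 0.7148; 0.689 · r_yy = 0.5109; r_yy = 0.5109 / 0.689 ≈ 0.742.

0.742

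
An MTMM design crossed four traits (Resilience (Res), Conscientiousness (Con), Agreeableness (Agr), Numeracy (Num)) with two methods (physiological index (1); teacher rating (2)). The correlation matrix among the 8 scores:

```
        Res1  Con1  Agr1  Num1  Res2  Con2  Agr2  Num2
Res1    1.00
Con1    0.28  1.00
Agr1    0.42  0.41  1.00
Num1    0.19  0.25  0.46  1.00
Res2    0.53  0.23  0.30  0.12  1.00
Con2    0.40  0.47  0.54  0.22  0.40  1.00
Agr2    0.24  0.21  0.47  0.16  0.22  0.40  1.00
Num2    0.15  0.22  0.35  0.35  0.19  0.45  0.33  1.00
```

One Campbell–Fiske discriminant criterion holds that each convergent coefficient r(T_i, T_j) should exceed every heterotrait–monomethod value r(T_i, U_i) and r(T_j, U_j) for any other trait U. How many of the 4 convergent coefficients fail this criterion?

Checking each validity diagonal entry against its comparison values:
Res (methods 1·2): 0.53 vs {0.28, 0.40, 0.42, 0.22, 0.19, 0.19} → pass.
Con (methods 1·2): 0.47 vs {0.28, 0.40, 0.41, 0.40, 0.25, 0.45} → pass.
Agr (methods 1·2): 0.47 vs {0.42, 0.22, 0.41, 0.40, 0.46, 0.33} → pass.
Num (methods 1·2): 0.35 vs {0.19, 0.19, 0.25, 0.45, 0.46, 0.33} → fail.
1 of 4 fail.

1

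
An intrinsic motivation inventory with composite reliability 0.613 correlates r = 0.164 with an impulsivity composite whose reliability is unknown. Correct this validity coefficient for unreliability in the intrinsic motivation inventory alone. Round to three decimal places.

Single correction: r_c = r_obs / √r_xx = 0.164 / √0.613 = 0.164 / 0.7829 ≈ 0.209.

0.209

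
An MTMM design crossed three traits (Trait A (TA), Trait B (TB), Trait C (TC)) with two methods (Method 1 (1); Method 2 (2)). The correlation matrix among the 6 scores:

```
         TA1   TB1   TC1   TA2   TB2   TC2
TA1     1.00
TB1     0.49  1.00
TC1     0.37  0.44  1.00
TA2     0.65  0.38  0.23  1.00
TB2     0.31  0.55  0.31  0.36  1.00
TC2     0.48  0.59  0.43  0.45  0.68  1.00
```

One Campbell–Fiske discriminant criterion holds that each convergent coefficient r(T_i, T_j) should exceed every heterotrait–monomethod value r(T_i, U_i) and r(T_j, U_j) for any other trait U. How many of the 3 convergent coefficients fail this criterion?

Checking each validity diagonal entry against its comparison values:
TA (methods 1·2): 0.65 vs {0.49, 0.36, 0.37, 0.45} → pass.
TB (methods 1·2): 0.55 vs {0.49, 0.36, 0.44, 0.68} → fail.
TC (methods 1·2): 0.43 vs {0.37, 0.45, 0.44, 0.68} → fail.
2 of 3 fail.

2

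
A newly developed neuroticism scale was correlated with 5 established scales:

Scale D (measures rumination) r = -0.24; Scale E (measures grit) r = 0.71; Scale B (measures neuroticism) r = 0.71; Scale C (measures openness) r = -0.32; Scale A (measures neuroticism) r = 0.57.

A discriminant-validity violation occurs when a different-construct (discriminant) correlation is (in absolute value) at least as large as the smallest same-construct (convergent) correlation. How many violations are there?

1

Convergent (same construct = neuroticism): Scale B, Scale A.
Smallest convergent = 0.57. Discriminant |r|: 0.24, 0.71, 0.32; count ≥ 0.57 → 1.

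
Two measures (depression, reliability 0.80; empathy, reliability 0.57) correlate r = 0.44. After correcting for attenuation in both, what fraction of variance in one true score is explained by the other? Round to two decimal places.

Disattenuated r = 0.44 / √(0.80 × 0.57) = 0.44 / 0.6753 = 0.6516.
Shared true-score variance = 0.6516² = 0.4246 ≈ 0.42.

0.42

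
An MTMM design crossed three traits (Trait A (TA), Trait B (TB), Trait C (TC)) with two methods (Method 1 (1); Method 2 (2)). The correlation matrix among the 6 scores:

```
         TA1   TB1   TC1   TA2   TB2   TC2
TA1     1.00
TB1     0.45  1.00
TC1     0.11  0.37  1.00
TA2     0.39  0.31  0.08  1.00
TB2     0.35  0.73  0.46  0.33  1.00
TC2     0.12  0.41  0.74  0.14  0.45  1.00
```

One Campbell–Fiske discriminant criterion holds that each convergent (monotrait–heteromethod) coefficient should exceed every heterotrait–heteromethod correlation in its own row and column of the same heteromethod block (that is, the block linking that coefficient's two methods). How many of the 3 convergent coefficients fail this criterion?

0

Checking each validity diagonal entry against its comparison values:
TA (methods 1·2): 0.39 vs {0.35, 0.31, 0.12, 0.08} → pass.
TB (methods 1·2): 0.73 vs {0.31, 0.35, 0.41, 0.46} → pass.
TC (methods 1·2): 0.74 vs {0.08, 0.12, 0.46, 0.41} → pass.
0 of 3 fail.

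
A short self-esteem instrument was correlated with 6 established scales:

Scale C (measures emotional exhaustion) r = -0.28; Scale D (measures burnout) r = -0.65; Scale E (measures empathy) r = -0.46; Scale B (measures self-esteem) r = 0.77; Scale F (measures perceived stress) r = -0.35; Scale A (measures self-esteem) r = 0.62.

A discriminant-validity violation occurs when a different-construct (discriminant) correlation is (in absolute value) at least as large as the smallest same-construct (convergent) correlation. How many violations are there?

1

Convergent (same construct = self-esteem): Scale B, Scale A.
Smallest convergent = 0.62. Discriminant |r|: 0.28, 0.65, 0.46, 0.35; count ≥ 0.62 → 1.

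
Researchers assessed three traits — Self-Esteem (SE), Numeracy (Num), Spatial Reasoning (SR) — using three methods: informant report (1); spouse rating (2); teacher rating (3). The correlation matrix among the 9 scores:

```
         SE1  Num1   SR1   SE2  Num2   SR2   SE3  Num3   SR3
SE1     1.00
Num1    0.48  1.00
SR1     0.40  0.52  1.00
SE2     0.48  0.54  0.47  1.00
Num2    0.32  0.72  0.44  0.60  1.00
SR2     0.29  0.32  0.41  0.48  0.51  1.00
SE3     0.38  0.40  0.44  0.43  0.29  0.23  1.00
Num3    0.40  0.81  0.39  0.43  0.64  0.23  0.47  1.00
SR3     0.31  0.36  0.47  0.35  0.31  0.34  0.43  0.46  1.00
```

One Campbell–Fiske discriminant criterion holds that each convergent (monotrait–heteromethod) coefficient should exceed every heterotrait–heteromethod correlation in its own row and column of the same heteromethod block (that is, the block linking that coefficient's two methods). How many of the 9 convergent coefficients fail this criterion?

5

Each convergent coefficient versus the relevant comparison correlations:
SE (methods 1·2): 0.48 vs {0.32, 0.54, 0.29, 0.47} → fail.
SE (methods 1·3): 0.38 vs {0.40, 0.40, 0.31, 0.44} → fail.
SE (methods 2·3): 0.43 vs {0.43, 0.29, 0.35, 0.23} → fail.
Num (methods 1·2): 0.72 vs {0.54, 0.32, 0.32, 0.44} → pass.
Num (methods 1·3): 0.81 vs {0.40, 0.40, 0.36, 0.39} → pass.
Num (methods 2·3): 0.64 vs {0.29, 0.43, 0.31, 0.23} → pass.
SR (methods 1·2): 0.41 vs {0.47, 0.29, 0.44, 0.32} → fail.
SR (methods 1·3): 0.47 vs {0.44, 0.31, 0.39, 0.36} → pass.
SR (methods 2·3): 0.34 vs {0.23, 0.35, 0.23, 0.31} → fail.
5 of 9 fail.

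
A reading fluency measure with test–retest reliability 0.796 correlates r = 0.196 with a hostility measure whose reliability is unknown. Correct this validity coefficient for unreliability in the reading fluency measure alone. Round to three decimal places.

0.220

Single correction: r_c = r_obs / √r_xx = 0.196 / √0.796 = 0.196 / 0.8922 ≈ 0.220.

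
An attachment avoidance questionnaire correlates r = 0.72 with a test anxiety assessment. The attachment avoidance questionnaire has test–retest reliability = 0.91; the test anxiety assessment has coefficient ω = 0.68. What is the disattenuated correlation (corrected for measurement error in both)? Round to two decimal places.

r_true = r_obs / √(r_xx · r_yy) = 0.72 / √(0.91 × 0.68) = 0.72 / √0.6188 = 0.72 / 0.7866 ≈ 0.92.

0.92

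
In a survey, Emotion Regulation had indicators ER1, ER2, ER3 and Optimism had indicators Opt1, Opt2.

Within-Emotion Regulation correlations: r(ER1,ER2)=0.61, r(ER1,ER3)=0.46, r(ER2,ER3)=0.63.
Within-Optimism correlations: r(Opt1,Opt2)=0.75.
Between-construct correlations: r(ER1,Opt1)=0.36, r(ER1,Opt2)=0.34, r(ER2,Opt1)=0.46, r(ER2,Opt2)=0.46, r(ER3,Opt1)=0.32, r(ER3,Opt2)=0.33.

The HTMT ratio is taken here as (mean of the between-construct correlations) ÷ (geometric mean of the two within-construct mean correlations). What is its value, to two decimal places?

Between-construct mean = 2.27/6 = 0.3783.
Mean within-ER = 1.70/3 = 0.5667; mean within-Opt = 0.75/1 = 0.7500.
Geometric mean = √(0.5667 × 0.7500) = 0.6519.
HTMT = 0.3783 / 0.6519 = 0.58.

0.58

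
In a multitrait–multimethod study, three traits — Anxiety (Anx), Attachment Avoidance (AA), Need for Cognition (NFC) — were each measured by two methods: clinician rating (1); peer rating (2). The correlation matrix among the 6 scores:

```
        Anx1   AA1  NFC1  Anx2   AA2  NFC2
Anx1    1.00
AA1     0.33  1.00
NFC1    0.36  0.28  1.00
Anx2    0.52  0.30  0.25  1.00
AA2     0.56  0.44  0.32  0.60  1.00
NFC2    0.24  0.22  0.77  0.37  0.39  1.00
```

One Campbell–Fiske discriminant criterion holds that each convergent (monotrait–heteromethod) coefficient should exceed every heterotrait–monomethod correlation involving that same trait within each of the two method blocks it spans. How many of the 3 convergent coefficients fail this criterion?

2

Checking each validity diagonal entry against its comparison values:
Anx (methods 1·2): 0.52 vs {0.33, 0.60, 0.36, 0.37} → fail.
AA (methods 1·2): 0.44 vs {0.33, 0.60, 0.28, 0.39} → fail.
NFC (methods 1·2): 0.77 vs {0.36, 0.37, 0.28, 0.39} → pass.
2 of 3 fail.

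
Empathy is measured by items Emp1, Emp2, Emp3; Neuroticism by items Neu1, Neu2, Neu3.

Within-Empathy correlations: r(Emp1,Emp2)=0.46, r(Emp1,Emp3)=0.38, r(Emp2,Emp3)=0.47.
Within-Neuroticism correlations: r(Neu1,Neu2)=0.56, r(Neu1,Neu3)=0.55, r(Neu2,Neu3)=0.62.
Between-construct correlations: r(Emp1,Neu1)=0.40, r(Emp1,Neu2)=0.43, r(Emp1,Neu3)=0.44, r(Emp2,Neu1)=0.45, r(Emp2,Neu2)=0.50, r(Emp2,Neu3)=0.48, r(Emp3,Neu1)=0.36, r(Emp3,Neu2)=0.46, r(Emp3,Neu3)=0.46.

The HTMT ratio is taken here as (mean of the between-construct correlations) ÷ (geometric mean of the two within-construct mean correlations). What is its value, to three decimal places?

0.881

Mean heterotrait r = 3.98/9 = 0.4422.
Mean within-Emp = 1.31/3 = 0.4367; mean within-Neu = 1.73/3 = 0.5767.
Geometric mean = √(0.4367 × 0.5767) = 0.5018.
HTMT = 0.4422 / 0.5018 = 0.881.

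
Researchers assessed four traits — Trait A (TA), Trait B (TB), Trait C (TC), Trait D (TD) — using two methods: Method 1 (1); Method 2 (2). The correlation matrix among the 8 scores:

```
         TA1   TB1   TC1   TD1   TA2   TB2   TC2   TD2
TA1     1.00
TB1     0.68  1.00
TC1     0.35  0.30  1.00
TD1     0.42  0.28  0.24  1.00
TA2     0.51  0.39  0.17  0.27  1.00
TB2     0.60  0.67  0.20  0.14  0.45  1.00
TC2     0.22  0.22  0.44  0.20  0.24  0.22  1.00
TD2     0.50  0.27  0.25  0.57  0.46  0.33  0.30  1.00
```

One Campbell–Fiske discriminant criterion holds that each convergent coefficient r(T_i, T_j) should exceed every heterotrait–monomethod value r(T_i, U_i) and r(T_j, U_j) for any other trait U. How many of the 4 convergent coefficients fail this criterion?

2

Convergent coefficients and their comparison sets:
TA (methods 1·2): 0.51 vs {0.68, 0.45, 0.35, 0.24, 0.42, 0.46} → fail.
TB (methods 1·2): 0.67 vs {0.68, 0.45, 0.30, 0.22, 0.28, 0.33} → fail.
TC (methods 1·2): 0.44 vs {0.35, 0.24, 0.30, 0.22, 0.24, 0.30} → pass.
TD (methods 1·2): 0.57 vs {0.42, 0.46, 0.28, 0.33, 0.24, 0.30} → pass.
2 of 4 fail.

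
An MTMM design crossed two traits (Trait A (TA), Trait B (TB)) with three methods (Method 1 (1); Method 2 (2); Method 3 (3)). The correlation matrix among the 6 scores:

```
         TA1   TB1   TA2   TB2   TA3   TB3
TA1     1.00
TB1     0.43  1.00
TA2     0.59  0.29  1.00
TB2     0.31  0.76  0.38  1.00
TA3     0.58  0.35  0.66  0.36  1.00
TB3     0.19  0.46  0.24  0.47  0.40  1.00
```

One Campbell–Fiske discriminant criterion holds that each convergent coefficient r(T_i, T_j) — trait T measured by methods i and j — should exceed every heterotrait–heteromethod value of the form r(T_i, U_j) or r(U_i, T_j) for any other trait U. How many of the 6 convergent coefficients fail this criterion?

Each convergent coefficient versus the relevant comparison correlations:
TA (methods 1·2): 0.59 vs {0.31, 0.29} → pass.
TA (methods 1·3): 0.58 vs {0.19, 0.35} → pass.
TA (methods 2·3): 0.66 vs {0.24, 0.36} → pass.
TB (methods 1·2): 0.76 vs {0.29, 0.31} → pass.
TB (methods 1·3): 0.46 vs {0.35, 0.19} → pass.
TB (methods 2·3): 0.47 vs {0.36, 0.24} → pass.
0 of 6 fail.

0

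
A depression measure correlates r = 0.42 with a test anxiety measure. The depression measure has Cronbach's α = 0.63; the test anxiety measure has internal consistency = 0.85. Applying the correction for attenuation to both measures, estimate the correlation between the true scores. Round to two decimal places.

r_true = r_obs / √(r_xx · r_yy) = 0.42 / √(0.63 × 0.85) = 0.42 / √0.5355 = 0.42 / 0.7318 ≈ 0.57.

0.57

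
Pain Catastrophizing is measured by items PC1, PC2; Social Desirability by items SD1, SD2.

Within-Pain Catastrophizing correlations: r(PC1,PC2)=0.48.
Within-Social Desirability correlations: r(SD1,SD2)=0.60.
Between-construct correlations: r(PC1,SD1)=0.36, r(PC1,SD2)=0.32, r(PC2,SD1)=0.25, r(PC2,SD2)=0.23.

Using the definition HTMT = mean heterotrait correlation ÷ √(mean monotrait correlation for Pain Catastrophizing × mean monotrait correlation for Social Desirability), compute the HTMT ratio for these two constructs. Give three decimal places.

Mean between = 1.16/4 = 0.2900.
Mean within-PC = 0.48/1 = 0.4800; mean within-SD = 0.60/1 = 0.6000.
Geometric mean = √(0.4800 × 0.6000) = 0.5367.
HTMT = 0.2900 / 0.5367 = 0.540.

0.540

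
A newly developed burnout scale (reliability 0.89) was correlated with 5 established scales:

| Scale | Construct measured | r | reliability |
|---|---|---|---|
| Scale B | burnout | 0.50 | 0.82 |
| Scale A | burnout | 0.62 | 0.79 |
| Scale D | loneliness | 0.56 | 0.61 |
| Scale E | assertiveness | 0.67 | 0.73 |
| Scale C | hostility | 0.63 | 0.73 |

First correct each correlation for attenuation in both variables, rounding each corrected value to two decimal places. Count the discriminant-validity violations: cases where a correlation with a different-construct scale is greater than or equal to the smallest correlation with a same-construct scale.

3

Disattenuated r (r / √(r_scale · r_new)):
  Scale B (conv): 0.50 / √(0.82·0.89) = 0.59
  Scale A (conv): 0.62 / √(0.79·0.89) = 0.74
  Scale D (disc): 0.56 / √(0.61·0.89) = 0.76
  Scale E (disc): 0.67 / √(0.73·0.89) = 0.83
  Scale C (disc): 0.63 / √(0.73·0.89) = 0.78
Smallest convergent = 0.59. Discriminant values: 0.76, 0.83, 0.78; count ≥ 0.59 → 3.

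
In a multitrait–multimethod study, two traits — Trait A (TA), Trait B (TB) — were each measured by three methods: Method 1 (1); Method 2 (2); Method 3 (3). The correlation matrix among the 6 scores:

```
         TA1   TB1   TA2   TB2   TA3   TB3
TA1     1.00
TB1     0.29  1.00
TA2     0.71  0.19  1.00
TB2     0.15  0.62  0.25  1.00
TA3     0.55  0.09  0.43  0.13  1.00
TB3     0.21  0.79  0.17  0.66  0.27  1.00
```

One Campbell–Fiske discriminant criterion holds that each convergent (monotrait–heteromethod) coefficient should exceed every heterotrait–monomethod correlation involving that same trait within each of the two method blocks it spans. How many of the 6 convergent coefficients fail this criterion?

Convergent coefficients and their comparison sets:
TA (methods 1·2): 0.71 vs {0.29, 0.25} → pass.
TA (methods 1·3): 0.55 vs {0.29, 0.27} → pass.
TA (methods 2·3): 0.43 vs {0.25, 0.27} → pass.
TB (methods 1·2): 0.62 vs {0.29, 0.25} → pass.
TB (methods 1·3): 0.79 vs {0.29, 0.27} → pass.
TB (methods 2·3): 0.66 vs {0.25, 0.27} → pass.
0 of 6 fail.

0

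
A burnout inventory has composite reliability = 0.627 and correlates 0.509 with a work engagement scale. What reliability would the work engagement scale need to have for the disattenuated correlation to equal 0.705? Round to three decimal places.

0.831

r_true = r_obs / √(r_xx · r_yy) ⇒ 0.705 = 0.509 / √(0.627 · r_yy).
√(0.627 · r_yy) = 0.509 / 0.705 = 0.7220; 0.627 · r_yy = 0.5213; r_yy = 0.5213 / 0.627 ≈ 0.831.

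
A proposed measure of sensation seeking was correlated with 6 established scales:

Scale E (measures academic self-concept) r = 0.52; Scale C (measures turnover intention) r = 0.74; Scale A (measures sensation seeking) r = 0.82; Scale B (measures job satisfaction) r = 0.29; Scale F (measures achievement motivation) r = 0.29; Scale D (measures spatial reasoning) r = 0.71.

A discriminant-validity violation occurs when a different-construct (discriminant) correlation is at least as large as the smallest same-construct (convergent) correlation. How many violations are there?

Convergent (same construct = sensation seeking): Scale A.
Smallest convergent = 0.82. Discriminant values: 0.52, 0.74, 0.29, 0.29, 0.71; count ≥ 0.82 → 0.

0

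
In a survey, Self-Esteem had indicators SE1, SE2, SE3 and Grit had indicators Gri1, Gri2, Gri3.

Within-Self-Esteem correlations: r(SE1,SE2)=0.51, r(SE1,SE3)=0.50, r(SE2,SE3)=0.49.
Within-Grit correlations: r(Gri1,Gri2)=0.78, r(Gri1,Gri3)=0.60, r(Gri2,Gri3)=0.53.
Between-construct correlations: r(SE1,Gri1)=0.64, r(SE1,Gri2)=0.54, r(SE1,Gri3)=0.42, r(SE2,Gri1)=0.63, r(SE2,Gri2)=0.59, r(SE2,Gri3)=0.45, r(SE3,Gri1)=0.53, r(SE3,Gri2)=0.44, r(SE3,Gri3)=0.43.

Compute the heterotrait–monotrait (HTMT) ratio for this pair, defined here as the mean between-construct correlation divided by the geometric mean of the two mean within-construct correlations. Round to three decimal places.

0.920

Mean heterotrait r = 4.67/9 = 0.5189.
Mean within-SE = 1.50/3 = 0.5000; mean within-Gri = 1.91/3 = 0.6367.
Geometric mean = √(0.5000 × 0.6367) = 0.5642.
HTMT = 0.5189 / 0.5642 = 0.920.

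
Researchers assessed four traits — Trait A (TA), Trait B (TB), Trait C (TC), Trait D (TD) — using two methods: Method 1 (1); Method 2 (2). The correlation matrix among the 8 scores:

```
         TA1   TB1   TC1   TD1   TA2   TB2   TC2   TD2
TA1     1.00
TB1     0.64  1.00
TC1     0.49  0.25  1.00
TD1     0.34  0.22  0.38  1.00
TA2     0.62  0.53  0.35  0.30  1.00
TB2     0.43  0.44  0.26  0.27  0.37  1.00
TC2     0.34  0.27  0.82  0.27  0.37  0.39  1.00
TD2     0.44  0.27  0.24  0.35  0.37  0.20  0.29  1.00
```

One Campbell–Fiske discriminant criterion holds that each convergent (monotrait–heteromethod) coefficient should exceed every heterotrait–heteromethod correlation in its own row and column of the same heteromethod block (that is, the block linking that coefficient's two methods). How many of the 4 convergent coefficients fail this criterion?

Checking each validity diagonal entry against its comparison values:
TA (methods 1·2): 0.62 vs {0.43, 0.53, 0.34, 0.35, 0.44, 0.30} → pass.
TB (methods 1·2): 0.44 vs {0.53, 0.43, 0.27, 0.26, 0.27, 0.27} → fail.
TC (methods 1·2): 0.82 vs {0.35, 0.34, 0.26, 0.27, 0.24, 0.27} → pass.
TD (methods 1·2): 0.35 vs {0.30, 0.44, 0.27, 0.27, 0.27, 0.24} → fail.
2 of 4 fail.

2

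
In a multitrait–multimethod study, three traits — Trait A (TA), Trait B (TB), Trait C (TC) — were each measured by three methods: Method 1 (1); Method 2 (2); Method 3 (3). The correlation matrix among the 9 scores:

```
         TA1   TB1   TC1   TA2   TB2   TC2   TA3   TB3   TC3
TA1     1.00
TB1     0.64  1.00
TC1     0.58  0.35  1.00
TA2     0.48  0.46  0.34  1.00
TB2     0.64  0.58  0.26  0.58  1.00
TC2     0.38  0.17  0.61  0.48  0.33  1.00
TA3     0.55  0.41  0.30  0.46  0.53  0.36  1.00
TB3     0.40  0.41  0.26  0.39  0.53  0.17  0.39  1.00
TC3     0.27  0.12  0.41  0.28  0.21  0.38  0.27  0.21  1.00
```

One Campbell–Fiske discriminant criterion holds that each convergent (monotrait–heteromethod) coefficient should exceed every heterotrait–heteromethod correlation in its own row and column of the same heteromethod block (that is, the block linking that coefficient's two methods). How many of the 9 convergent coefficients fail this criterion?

Each convergent coefficient versus the relevant comparison correlations:
TA (methods 1·2): 0.48 vs {0.64, 0.46, 0.38, 0.34} → fail.
TA (methods 1·3): 0.55 vs {0.40, 0.41, 0.27, 0.30} → pass.
TA (methods 2·3): 0.46 vs {0.39, 0.53, 0.28, 0.36} → fail.
TB (methods 1·2): 0.58 vs {0.46, 0.64, 0.17, 0.26} → fail.
TB (methods 1·3): 0.41 vs {0.41, 0.40, 0.12, 0.26} → fail.
TB (methods 2·3): 0.53 vs {0.53, 0.39, 0.21, 0.17} → fail.
TC (methods 1·2): 0.61 vs {0.34, 0.38, 0.26, 0.17} → pass.
TC (methods 1·3): 0.41 vs {0.30, 0.27, 0.26, 0.12} → pass.
TC (methods 2·3): 0.38 vs {0.36, 0.28, 0.17, 0.21} → pass.
5 of 9 fail.

5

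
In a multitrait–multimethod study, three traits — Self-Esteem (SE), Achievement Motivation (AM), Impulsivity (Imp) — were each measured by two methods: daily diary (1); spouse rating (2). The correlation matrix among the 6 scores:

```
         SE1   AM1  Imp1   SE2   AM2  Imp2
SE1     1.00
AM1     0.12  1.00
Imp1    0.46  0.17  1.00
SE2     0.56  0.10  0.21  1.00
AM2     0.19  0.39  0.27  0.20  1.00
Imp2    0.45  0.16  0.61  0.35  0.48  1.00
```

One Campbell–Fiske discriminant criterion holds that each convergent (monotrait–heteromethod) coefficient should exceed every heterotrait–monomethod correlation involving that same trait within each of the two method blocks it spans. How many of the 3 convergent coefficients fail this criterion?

1

Checking each validity diagonal entry against its comparison values:
SE (methods 1·2): 0.56 vs {0.12, 0.20, 0.46, 0.35} → pass.
AM (methods 1·2): 0.39 vs {0.12, 0.20, 0.17, 0.48} → fail.
Imp (methods 1·2): 0.61 vs {0.46, 0.35, 0.17, 0.48} → pass.
1 of 3 fail.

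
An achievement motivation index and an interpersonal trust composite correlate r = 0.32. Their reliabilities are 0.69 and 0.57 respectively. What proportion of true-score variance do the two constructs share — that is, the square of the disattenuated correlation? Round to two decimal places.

Disattenuated r = 0.32 / √(0.69 × 0.57) = 0.32 / 0.6271 = 0.5103.
Shared true-score variance = 0.5103² = 0.2604 ≈ 0.26.

0.26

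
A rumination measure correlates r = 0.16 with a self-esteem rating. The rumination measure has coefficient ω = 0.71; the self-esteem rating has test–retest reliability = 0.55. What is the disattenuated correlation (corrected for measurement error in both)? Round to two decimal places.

r_true = r_obs / √(r_xx · r_yy) = 0.16 / √(0.71 × 0.55) = 0.16 / √0.3905 = 0.16 / 0.6249 ≈ 0.26.

0.26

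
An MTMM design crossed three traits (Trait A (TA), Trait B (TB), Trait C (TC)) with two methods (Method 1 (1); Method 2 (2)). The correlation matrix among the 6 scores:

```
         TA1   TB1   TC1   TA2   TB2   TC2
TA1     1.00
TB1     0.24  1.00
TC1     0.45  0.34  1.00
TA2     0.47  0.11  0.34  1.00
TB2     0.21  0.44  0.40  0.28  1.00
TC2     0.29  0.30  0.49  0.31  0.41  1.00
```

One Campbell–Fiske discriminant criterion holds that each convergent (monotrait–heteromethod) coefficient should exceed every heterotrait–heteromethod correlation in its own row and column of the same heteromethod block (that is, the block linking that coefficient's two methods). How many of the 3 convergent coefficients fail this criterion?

0

Checking each validity diagonal entry against its comparison values:
TA (methods 1·2): 0.47 vs {0.21, 0.11, 0.29, 0.34} → pass.
TB (methods 1·2): 0.44 vs {0.11, 0.21, 0.30, 0.40} → pass.
TC (methods 1·2): 0.49 vs {0.34, 0.29, 0.40, 0.30} → pass.
0 of 3 fail.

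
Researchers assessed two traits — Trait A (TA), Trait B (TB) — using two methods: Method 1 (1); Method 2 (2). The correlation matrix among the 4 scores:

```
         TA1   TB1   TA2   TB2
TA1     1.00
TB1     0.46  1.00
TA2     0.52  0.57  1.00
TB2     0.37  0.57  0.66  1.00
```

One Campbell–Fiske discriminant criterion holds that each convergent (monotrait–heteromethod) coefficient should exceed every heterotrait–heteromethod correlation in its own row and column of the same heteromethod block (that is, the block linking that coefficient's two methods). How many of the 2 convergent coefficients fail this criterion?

2

Checking each validity diagonal entry against its comparison values:
TA (methods 1·2): 0.52 vs {0.37, 0.57} → fail.
TB (methods 1·2): 0.57 vs {0.57, 0.37} → fail.
2 of 2 fail.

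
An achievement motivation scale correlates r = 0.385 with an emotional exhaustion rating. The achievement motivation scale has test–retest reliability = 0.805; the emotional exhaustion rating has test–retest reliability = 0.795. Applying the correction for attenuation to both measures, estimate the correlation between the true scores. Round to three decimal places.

0.481

r_true = r_obs / √(r_xx · r_yy) = 0.385 / √(0.805 × 0.795) = 0.385 / √0.639975 = 0.385 / 0.8000 ≈ 0.481.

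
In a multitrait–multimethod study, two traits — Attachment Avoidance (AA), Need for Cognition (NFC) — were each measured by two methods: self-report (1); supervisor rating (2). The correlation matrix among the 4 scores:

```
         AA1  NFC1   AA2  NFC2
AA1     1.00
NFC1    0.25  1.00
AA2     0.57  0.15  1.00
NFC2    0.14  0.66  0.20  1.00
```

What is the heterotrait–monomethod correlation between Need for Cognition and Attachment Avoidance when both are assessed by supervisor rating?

Different traits, same method: r(NFC2, AA2) = 0.20.

0.20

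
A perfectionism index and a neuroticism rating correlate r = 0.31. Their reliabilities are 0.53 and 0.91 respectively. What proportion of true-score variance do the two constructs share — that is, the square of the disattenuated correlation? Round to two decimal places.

0.20

Disattenuated r = 0.31 / √(0.53 × 0.91) = 0.31 / 0.6945 = 0.4464.
Shared true-score variance = 0.4464² = 0.1993 ≈ 0.20.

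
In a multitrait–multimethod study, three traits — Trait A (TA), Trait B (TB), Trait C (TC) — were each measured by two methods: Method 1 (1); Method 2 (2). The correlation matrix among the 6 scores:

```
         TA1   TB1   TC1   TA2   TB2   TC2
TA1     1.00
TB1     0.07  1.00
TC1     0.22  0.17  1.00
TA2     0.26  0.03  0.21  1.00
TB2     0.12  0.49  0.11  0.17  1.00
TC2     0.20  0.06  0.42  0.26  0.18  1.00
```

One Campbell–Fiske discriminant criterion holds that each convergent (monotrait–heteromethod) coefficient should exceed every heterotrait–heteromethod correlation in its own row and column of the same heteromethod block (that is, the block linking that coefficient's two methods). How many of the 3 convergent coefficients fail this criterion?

0

Each convergent coefficient versus the relevant comparison correlations:
TA (methods 1·2): 0.26 vs {0.12, 0.03, 0.20, 0.21} → pass.
TB (methods 1·2): 0.49 vs {0.03, 0.12, 0.06, 0.11} → pass.
TC (methods 1·2): 0.42 vs {0.21, 0.20, 0.11, 0.06} → pass.
0 of 3 fail.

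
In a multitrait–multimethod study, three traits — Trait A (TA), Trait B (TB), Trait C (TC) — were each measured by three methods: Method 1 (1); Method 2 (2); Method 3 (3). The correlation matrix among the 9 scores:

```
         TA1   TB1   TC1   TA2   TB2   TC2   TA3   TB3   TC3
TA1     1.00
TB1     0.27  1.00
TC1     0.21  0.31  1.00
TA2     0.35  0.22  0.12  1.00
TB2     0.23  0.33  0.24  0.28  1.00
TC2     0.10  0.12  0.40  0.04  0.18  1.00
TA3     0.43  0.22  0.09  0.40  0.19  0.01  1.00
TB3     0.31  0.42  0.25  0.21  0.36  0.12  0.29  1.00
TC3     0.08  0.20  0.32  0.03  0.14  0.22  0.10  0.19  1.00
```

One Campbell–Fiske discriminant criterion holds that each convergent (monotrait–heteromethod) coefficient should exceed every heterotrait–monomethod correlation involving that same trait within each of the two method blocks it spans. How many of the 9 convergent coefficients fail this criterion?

0

Checking each validity diagonal entry against its comparison values:
TA (methods 1·2): 0.35 vs {0.27, 0.28, 0.21, 0.04} → pass.
TA (methods 1·3): 0.43 vs {0.27, 0.29, 0.21, 0.10} → pass.
TA (methods 2·3): 0.40 vs {0.28, 0.29, 0.04, 0.10} → pass.
TB (methods 1·2): 0.33 vs {0.27, 0.28, 0.31, 0.18} → pass.
TB (methods 1·3): 0.42 vs {0.27, 0.29, 0.31, 0.19} → pass.
TB (methods 2·3): 0.36 vs {0.28, 0.29, 0.18, 0.19} → pass.
TC (methods 1·2): 0.40 vs {0.21, 0.04, 0.31, 0.18} → pass.
TC (methods 1·3): 0.32 vs {0.21, 0.10, 0.31, 0.19} → pass.
TC (methods 2·3): 0.22 vs {0.04, 0.10, 0.18, 0.19} → pass.
0 of 9 fail.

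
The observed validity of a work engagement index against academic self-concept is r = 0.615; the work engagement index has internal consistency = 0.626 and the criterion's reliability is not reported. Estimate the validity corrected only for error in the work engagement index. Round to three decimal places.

0.777

Single correction: r_c = r_obs / √r_xx = 0.615 / √0.626 = 0.615 / 0.7912 ≈ 0.777.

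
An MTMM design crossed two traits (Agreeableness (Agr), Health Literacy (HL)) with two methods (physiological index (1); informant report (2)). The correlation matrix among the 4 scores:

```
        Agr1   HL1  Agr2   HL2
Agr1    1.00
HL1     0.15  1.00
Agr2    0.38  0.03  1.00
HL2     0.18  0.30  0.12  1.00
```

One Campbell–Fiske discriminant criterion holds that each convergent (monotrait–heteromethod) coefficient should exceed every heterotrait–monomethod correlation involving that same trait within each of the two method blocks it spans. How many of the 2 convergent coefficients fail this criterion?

0

Checking each validity diagonal entry against its comparison values:
Agr (methods 1·2): 0.38 vs {0.15, 0.12} → pass.
HL (methods 1·2): 0.30 vs {0.15, 0.12} → pass.
0 of 2 fail.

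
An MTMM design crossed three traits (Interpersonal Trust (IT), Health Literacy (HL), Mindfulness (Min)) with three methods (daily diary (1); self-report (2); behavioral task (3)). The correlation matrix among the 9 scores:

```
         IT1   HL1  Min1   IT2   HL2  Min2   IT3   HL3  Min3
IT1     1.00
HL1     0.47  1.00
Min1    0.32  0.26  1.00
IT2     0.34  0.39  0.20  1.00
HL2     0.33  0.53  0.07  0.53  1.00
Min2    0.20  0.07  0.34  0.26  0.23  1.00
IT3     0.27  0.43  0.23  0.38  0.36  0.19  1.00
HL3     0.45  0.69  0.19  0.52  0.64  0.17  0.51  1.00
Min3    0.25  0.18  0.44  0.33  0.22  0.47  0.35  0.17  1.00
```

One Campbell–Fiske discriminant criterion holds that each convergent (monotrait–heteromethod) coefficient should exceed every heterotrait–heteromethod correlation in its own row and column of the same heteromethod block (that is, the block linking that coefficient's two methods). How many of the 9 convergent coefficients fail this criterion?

3

Each convergent coefficient versus the relevant comparison correlations:
IT (methods 1·2): 0.34 vs {0.33, 0.39, 0.20, 0.20} → fail.
IT (methods 1·3): 0.27 vs {0.45, 0.43, 0.25, 0.23} → fail.
IT (methods 2·3): 0.38 vs {0.52, 0.36, 0.33, 0.19} → fail.
HL (methods 1·2): 0.53 vs {0.39, 0.33, 0.07, 0.07} → pass.
HL (methods 1·3): 0.69 vs {0.43, 0.45, 0.18, 0.19} → pass.
HL (methods 2·3): 0.64 vs {0.36, 0.52, 0.22, 0.17} → pass.
Min (methods 1·2): 0.34 vs {0.20, 0.20, 0.07, 0.07} → pass.
Min (methods 1·3): 0.44 vs {0.23, 0.25, 0.19, 0.18} → pass.
Min (methods 2·3): 0.47 vs {0.19, 0.33, 0.17, 0.22} → pass.
3 of 9 fail.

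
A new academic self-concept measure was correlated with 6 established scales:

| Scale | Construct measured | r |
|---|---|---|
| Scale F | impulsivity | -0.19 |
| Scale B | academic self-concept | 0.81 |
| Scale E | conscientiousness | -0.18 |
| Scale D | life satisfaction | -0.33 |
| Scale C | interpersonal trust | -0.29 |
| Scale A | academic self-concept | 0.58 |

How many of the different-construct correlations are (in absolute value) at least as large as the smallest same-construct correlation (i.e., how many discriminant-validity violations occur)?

0

Convergent (same construct = academic self-concept): Scale B, Scale A.
Smallest convergent = 0.58. Discriminant |r|: 0.19, 0.18, 0.33, 0.29; count ≥ 0.58 → 0.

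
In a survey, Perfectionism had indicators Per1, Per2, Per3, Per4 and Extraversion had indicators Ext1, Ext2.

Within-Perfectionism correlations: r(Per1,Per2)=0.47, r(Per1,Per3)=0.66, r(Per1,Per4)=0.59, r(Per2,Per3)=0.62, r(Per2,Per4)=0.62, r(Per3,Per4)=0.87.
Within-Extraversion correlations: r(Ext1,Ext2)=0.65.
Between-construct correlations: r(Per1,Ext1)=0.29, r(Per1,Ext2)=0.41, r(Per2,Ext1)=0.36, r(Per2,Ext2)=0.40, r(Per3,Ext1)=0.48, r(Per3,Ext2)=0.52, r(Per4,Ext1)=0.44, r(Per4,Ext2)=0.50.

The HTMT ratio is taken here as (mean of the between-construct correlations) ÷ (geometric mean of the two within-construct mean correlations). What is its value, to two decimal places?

Mean between = 3.40/8 = 0.4250.
Mean within-Per = 3.83/6 = 0.6383; mean within-Ext = 0.65/1 = 0.6500.
Geometric mean = √(0.6383 × 0.6500) = 0.6441.
HTMT = 0.4250 / 0.6441 = 0.66.

0.66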